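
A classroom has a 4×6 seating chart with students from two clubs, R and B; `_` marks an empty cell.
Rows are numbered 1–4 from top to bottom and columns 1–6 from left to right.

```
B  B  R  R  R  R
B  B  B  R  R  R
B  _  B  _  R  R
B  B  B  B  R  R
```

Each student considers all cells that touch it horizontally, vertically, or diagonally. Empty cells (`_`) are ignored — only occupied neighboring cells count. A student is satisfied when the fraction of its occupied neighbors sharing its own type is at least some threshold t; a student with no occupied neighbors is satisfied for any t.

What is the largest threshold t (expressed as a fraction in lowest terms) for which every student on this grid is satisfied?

(1,1)B 3/3
(1,2)B 4/5
(1,3)R 2/5
(1,4)R 4/5
(1,5)R 5/5
(1,6)R 3/3
(2,1)B 4/4
(2,2)B 6/7
(2,3)B 3/6
(2,4)R 5/7
(2,5)R 7/7
(2,6)R 5/5
(3,1)B 4/4
(3,3)B 5/6
(3,5)R 6/7
(3,6)R 5/5
(4,1)B 2/2
(4,2)B 4/4
(4,3)B 3/3
(4,4)B 2/4
(4,5)R 3/4
(4,6)R 3/3
The smallest same-type fraction is 2/5 at (1,3), which reduces to 2/5. Any threshold above that leaves this student unsatisfied.

2/5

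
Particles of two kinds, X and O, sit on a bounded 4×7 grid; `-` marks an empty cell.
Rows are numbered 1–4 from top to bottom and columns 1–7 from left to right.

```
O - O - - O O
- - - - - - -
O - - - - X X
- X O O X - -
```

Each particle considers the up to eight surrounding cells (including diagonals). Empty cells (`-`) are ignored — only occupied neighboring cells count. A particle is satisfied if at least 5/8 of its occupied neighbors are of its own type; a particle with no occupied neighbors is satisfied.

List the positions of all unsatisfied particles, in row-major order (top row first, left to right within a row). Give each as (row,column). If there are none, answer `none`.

(3,1), (4,2), (4,3), (4,4), (4,5)

Row 1: (1,1)O 0/0 ok · (1,3)O 0/0 ok · (1,6)O 1/1 ok · (1,7)O 1/1 ok
Row 3: (3,1)O 0/1 unhappy · (3,6)X 2/2 ok · (3,7)X 1/1 ok
Row 4: (4,2)X 0/2 unhappy · (4,3)O 1/2 unhappy · (4,4)O 1/2 unhappy · (4,5)X 1/2 unhappy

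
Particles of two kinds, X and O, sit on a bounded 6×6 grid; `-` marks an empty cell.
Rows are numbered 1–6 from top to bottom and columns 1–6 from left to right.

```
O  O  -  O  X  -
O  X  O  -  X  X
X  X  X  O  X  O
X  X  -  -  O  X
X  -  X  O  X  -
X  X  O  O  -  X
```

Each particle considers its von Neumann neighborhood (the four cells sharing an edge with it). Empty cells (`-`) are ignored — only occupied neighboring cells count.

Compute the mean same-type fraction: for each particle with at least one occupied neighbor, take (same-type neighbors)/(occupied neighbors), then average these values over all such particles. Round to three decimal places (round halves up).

0.463

Row 1: (1,1)O 2/2 · (1,2)O 1/2 · (1,4)O 0/1 · (1,5)X 1/2
Row 2: (2,1)O 1/3 · (2,2)X 1/4 · (2,3)O 0/2 · (2,5)X 3/3 · (2,6)X 1/2
Row 3: (3,1)X 2/3 · (3,2)X 4/4 · (3,3)X 1/3 · (3,4)O 0/2 · (3,5)X 1/4 · (3,6)O 0/3
Row 4: (4,1)X 3/3 · (4,2)X 2/2 · (4,5)O 0/3 · (4,6)X 0/2
Row 5: (5,1)X 2/2 · (5,3)X 0/2 · (5,4)O 1/3 · (5,5)X 0/2
Row 6: (6,1)X 2/2 · (6,2)X 1/2 · (6,3)O 1/3 · (6,4)O 2/2 · (6,6)X — no occupied neighbors
Sum over 27 particles: 2/2 + 1/2 + 0/1 + 1/2 + 1/3 + 1/4 + 0/2 + 3/3 + 1/2 + 2/3 + 4/4 + 1/3 + 0/2 + 1/4 + 0/3 + 3/3 + 2/2 + 0/3 + 0/2 + 2/2 + 0/2 + 1/3 + 0/2 + 2/2 + 1/2 + 1/3 + 2/2 = 25/2; mean = 25/2 ÷ 27 = 25/54 = 0.462962… → 0.463.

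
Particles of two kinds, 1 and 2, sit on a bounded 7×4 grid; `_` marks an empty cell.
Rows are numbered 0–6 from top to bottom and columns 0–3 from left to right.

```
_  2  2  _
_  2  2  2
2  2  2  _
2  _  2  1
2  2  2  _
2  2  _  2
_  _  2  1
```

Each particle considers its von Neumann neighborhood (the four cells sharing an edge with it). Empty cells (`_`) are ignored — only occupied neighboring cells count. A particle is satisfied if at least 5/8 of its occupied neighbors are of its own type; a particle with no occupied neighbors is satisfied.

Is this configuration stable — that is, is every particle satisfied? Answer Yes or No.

No

Row 0: (0,1)2 2/2 ✓ · (0,2)2 2/2 ✓
Row 1: (1,1)2 3/3 ✓ · (1,2)2 4/4 ✓ · (1,3)2 1/1 ✓
Row 2: (2,0)2 2/2 ✓ · (2,1)2 3/3 ✓ · (2,2)2 3/3 ✓
Row 3: (3,0)2 2/2 ✓ · (3,2)2 2/3 ✓ · (3,3)1 0/1 ✗
Row 4: (4,0)2 3/3 ✓ · (4,1)2 3/3 ✓ · (4,2)2 2/2 ✓
Row 5: (5,0)2 2/2 ✓ · (5,1)2 2/2 ✓ · (5,3)2 0/1 ✗
Row 6: (6,2)2 0/1 ✗ · (6,3)1 0/2 ✗
For instance (3,3) has only 0/1 same-type neighbors, below 5/8.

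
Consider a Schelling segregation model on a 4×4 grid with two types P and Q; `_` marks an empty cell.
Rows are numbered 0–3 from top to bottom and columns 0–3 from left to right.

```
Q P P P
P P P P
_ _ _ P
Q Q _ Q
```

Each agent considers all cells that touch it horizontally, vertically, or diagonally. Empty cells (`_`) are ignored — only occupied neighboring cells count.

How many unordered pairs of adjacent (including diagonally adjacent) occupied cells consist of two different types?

Scan each occupied cell's neighbors to the right and below (and the two forward diagonals) so each pair is counted once.
Row 0: Q(0,0)–P(0,1)≠ Q(0,0)–P(1,0)≠ Q(0,0)–P(1,1)≠ P(0,1)–P(0,2)= P(0,1)–P(1,1)= P(0,1)–P(1,2)= P(0,1)–P(1,0)= P(0,2)–P(0,3)= P(0,2)–P(1,2)= P(0,2)–P(1,3)= P(0,2)–P(1,1)= P(0,3)–P(1,3)= P(0,3)–P(1,2)=  → 3/13 unlike.
Row 1: P(1,0)–P(1,1)= P(1,1)–P(1,2)= P(1,2)–P(1,3)= P(1,2)–P(2,3)= P(1,3)–P(2,3)=  → 0/5 unlike.
Row 2: P(2,3)–Q(3,3)≠  → 1/1 unlike.
Row 3: Q(3,0)–Q(3,1)=  → 0/1 unlike.
Total adjacent occupied pairs: 20; unlike-type pairs: 4.

4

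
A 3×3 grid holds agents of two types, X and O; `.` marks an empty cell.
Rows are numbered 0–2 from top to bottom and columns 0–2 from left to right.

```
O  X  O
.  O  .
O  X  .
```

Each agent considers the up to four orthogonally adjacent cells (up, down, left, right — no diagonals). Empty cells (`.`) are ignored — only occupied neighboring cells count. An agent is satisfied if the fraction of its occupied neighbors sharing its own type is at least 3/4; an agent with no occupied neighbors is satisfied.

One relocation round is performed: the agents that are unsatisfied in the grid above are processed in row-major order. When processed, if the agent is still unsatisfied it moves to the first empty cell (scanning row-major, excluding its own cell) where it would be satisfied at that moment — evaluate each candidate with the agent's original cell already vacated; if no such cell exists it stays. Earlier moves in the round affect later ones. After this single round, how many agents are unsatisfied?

0

Initially unsatisfied (in order): (0,0), (0,1), (0,2), (1,1), (2,0), (2,1).
  (0,0) → (1,0).
  (0,1) → (2,2).
  (0,2): now satisfied by earlier moves; stays.
  (1,1) → (0,0).
  (2,0) → (0,1).
  (2,1): now satisfied by earlier moves; stays.
Resulting grid:
O O O
O . .
. X X
All satisfied now.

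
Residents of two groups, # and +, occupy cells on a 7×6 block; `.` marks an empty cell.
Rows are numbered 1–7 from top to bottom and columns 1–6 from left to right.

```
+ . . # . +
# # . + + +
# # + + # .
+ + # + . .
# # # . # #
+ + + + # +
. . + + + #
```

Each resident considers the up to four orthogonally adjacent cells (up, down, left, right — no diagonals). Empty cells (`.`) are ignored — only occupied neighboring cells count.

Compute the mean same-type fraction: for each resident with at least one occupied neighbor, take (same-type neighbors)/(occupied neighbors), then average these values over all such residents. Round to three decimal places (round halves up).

Row 1: (1,1)+ 0/1 · (1,4)# 0/1 · (1,6)+ 1/1
Row 2: (2,1)# 2/3 · (2,2)# 2/2 · (2,4)+ 2/3 · (2,5)+ 2/3 · (2,6)+ 2/2
Row 3: (3,1)# 2/3 · (3,2)# 2/4 · (3,3)+ 1/3 · (3,4)+ 3/4 · (3,5)# 0/2
Row 4: (4,1)+ 1/3 · (4,2)+ 1/4 · (4,3)# 1/4 · (4,4)+ 1/2
Row 5: (5,1)# 1/3 · (5,2)# 2/4 · (5,3)# 2/3 · (5,5)# 2/2 · (5,6)# 1/2
Row 6: (6,1)+ 1/2 · (6,2)+ 2/3 · (6,3)+ 3/4 · (6,4)+ 2/3 · (6,5)# 1/4 · (6,6)+ 0/3
Row 7: (7,3)+ 2/2 · (7,4)+ 3/3 · (7,5)+ 1/3 · (7,6)# 0/2
Sum over 32 residents: 0/1 + 0/1 + 1/1 + 2/3 + 2/2 + 2/3 + 2/3 + 2/2 + 2/3 + 2/4 + 1/3 + 3/4 + 0/2 + 1/3 + 1/4 + 1/4 + 1/2 + 1/3 + 2/4 + 2/3 + 2/2 + 1/2 + 1/2 + 2/3 + 3/4 + 2/3 + 1/4 + 0/3 + 2/2 + 3/3 + 1/3 + 0/2 = 67/4; mean = 67/4 ÷ 32 = 67/128 = 0.523437… → 0.523.

0.523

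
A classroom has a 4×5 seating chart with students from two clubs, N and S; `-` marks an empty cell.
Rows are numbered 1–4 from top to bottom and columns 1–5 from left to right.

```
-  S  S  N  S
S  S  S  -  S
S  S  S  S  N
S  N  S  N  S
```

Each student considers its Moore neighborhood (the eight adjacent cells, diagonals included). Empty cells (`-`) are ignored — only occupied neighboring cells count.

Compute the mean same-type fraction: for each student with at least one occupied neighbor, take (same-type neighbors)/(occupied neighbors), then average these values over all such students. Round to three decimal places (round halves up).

0.598

Row 1: (1,2)S 4/4 · (1,3)S 3/4 · (1,4)N 0/4 · (1,5)S 1/2
Row 2: (2,1)S 4/4 · (2,2)S 7/7 · (2,3)S 6/7 · (2,5)S 2/4
Row 3: (3,1)S 4/5 · (3,2)S 7/8 · (3,3)S 5/7 · (3,4)S 5/7 · (3,5)N 1/4
Row 4: (4,1)S 2/3 · (4,2)N 0/5 · (4,3)S 3/5 · (4,4)N 1/5 · (4,5)S 1/3
Sum over 18 students: 4/4 + 3/4 + 0/4 + 1/2 + 4/4 + 7/7 + 6/7 + 2/4 + 4/5 + 7/8 + 5/7 + 5/7 + 1/4 + 2/3 + 0/5 + 3/5 + 1/5 + 1/3 = 3013/280; mean = 3013/280 ÷ 18 = 3013/5040 = 0.597817… → 0.598.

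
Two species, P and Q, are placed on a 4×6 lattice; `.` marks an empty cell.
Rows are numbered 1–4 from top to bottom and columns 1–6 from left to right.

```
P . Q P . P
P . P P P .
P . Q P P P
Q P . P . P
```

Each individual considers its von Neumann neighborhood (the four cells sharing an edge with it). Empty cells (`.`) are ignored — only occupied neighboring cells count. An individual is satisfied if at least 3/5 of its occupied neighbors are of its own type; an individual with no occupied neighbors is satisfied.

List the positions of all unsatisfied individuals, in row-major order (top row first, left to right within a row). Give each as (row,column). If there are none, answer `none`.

(1,3), (1,4), (2,3), (3,1), (3,3), (4,1), (4,2)

Row 1: (1,1)P 1/1 satisfied · (1,3)Q 0/2 not · (1,4)P 1/2 not · (1,6)P 0/0 satisfied
Row 2: (2,1)P 2/2 satisfied · (2,3)P 1/3 not · (2,4)P 4/4 satisfied · (2,5)P 2/2 satisfied
Row 3: (3,1)P 1/2 not · (3,3)Q 0/2 not · (3,4)P 3/4 satisfied · (3,5)P 3/3 satisfied · (3,6)P 2/2 satisfied
Row 4: (4,1)Q 0/2 not · (4,2)P 0/1 not · (4,4)P 1/1 satisfied · (4,6)P 1/1 satisfied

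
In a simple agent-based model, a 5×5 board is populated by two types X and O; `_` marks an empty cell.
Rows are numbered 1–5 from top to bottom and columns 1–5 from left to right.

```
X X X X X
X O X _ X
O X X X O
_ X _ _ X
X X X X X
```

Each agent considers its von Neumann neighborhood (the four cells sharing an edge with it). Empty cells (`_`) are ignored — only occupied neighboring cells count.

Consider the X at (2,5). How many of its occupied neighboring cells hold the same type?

1

Occupied neighbors of (2,5): (1,5)=X, (3,5)=O.
Same type (X): 1 of 2.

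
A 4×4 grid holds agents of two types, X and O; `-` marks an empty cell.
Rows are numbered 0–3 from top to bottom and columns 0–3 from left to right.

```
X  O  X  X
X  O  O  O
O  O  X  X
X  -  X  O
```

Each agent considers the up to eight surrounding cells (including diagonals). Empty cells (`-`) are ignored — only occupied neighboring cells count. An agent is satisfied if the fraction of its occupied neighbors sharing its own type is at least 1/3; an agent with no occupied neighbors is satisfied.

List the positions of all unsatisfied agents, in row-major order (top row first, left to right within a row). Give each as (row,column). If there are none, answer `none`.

(0,2), (1,0), (1,3), (2,2), (3,0), (3,3)

Row 0: (0,0)X 1/3 satisfied · (0,1)O 2/5 satisfied · (0,2)X 1/5 not · (0,3)X 1/3 satisfied
Row 1: (1,0)X 1/5 not · (1,1)O 4/8 satisfied · (1,2)O 4/8 satisfied · (1,3)O 1/5 not
Row 2: (2,0)O 2/4 satisfied · (2,1)O 3/7 satisfied · (2,2)X 2/7 not · (2,3)X 2/5 satisfied
Row 3: (3,0)X 0/2 not · (3,2)X 2/4 satisfied · (3,3)O 0/3 not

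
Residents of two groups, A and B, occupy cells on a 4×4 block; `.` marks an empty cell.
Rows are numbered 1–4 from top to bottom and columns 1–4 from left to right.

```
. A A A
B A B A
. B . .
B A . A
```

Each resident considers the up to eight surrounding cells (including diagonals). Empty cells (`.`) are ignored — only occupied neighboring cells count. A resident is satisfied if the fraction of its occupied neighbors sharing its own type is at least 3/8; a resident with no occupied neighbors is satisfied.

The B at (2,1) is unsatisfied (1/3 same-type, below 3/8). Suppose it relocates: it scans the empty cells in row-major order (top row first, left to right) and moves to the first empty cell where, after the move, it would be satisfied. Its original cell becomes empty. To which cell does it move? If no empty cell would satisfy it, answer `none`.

Vacating (2,1). Empty cells in order:
  (1,1): 0/2 same-type → still unsatisfied.
  (3,1): 2/4 same-type → satisfied — stop here.

(3,1)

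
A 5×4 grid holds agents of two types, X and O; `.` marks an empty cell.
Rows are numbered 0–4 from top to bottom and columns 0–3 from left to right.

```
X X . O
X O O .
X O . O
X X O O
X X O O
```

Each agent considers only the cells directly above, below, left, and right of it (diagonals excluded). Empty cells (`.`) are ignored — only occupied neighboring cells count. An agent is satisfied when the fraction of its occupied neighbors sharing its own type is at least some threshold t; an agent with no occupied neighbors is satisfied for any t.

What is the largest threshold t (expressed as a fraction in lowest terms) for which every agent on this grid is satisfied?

(0,0)X 2/2
(0,1)X 1/2
(0,3)O — no occupied neighbors
(1,0)X 2/3
(1,1)O 2/4
(1,2)O 1/1
(2,0)X 2/3
(2,1)O 1/3
(2,3)O 1/1
(3,0)X 3/3
(3,1)X 2/4
(3,2)O 2/3
(3,3)O 3/3
(4,0)X 2/2
(4,1)X 2/3
(4,2)O 2/3
(4,3)O 2/2
The smallest same-type fraction is 1/3 at (2,1), which reduces to 1/3. Any threshold above that leaves this agent unsatisfied.

1/3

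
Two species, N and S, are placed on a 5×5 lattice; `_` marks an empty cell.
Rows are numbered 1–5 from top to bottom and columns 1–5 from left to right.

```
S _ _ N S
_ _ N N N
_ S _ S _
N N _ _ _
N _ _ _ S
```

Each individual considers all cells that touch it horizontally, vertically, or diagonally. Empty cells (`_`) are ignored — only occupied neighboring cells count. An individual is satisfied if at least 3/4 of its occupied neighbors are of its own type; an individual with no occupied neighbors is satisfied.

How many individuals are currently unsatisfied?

(1,1)S 0/0 ✓
(1,4)N 3/4 ✓
(1,5)S 0/3 ✗
(2,3)N 2/4 ✗
(2,4)N 3/5 ✗
(2,5)N 2/4 ✗
(3,2)S 0/3 ✗
(3,4)S 0/3 ✗
(4,1)N 2/3 ✗
(4,2)N 2/3 ✗
(5,1)N 2/2 ✓
(5,5)S 0/0 ✓
Unsatisfied: (1,5), (2,3), (2,4), (2,5), (3,2), (3,4), (4,1), (4,2) — 8 in total.

8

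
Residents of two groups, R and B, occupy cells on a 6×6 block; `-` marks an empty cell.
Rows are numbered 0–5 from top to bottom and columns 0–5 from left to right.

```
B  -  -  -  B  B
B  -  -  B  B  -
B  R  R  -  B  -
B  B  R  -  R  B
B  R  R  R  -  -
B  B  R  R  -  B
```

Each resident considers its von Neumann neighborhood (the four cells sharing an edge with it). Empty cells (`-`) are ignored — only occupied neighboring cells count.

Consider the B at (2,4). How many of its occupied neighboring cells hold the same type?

Occupied neighbors of (2,4): (1,4)=B, (3,4)=R.
Same type (B): 1 of 2.

1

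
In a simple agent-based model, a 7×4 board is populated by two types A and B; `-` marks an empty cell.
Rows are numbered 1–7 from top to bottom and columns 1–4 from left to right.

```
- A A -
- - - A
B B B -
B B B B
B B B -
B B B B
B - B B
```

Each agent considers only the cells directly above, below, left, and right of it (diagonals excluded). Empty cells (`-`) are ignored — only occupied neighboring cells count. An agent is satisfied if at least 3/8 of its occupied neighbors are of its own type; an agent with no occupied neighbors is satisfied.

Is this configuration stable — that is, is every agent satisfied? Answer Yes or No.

(1,2)A 1/1 satisfied
(1,3)A 1/1 satisfied
(2,4)A 0/0 satisfied
(3,1)B 2/2 satisfied
(3,2)B 3/3 satisfied
(3,3)B 2/2 satisfied
(4,1)B 3/3 satisfied
(4,2)B 4/4 satisfied
(4,3)B 4/4 satisfied
(4,4)B 1/1 satisfied
(5,1)B 3/3 satisfied
(5,2)B 4/4 satisfied
(5,3)B 3/3 satisfied
(6,1)B 3/3 satisfied
(6,2)B 3/3 satisfied
(6,3)B 4/4 satisfied
(6,4)B 2/2 satisfied
(7,1)B 1/1 satisfied
(7,3)B 2/2 satisfied
(7,4)B 2/2 satisfied
All meet the threshold, so the configuration is stable.

Yes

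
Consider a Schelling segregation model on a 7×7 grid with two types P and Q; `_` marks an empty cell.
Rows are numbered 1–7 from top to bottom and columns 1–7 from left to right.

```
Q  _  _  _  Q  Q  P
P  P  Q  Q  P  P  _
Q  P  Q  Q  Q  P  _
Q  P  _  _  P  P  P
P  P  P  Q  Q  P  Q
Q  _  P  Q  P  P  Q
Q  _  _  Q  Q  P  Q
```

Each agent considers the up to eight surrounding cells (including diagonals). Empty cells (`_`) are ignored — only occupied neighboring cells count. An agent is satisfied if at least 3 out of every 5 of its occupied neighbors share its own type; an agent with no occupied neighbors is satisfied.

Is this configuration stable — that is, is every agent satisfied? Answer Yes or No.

(1,1)Q 0/2 not
(1,5)Q 2/4 not
(1,6)Q 1/4 not
(1,7)P 1/2 not
(2,1)P 2/4 not
(2,2)P 2/6 not
(2,3)Q 3/5 satisfied
(2,4)Q 5/6 satisfied
(2,5)P 2/7 not
(2,6)P 3/6 not
(3,1)Q 1/5 not
(3,2)P 3/7 not
(3,3)Q 3/6 not
(3,4)Q 4/6 satisfied
(3,5)Q 2/7 not
(3,6)P 5/6 satisfied
(4,1)Q 1/5 not
(4,2)P 4/7 not
(4,5)P 3/7 not
(4,6)P 4/7 not
(4,7)P 3/4 satisfied
(5,1)P 2/4 not
(5,2)P 4/6 satisfied
(5,3)P 3/5 satisfied
(5,4)Q 2/6 not
(5,5)Q 2/7 not
(5,6)P 5/8 satisfied
(5,7)Q 1/5 not
(6,1)Q 1/3 not
(6,3)P 2/5 not
(6,4)Q 4/7 not
(6,5)P 3/8 not
(6,6)P 3/8 not
(6,7)Q 2/5 not
(7,1)Q 1/1 satisfied
(7,4)Q 2/4 not
(7,5)Q 2/5 not
(7,6)P 2/5 not
(7,7)Q 1/3 not
For instance (1,1) has only 0/2 same-type neighbors, below 3/5.

No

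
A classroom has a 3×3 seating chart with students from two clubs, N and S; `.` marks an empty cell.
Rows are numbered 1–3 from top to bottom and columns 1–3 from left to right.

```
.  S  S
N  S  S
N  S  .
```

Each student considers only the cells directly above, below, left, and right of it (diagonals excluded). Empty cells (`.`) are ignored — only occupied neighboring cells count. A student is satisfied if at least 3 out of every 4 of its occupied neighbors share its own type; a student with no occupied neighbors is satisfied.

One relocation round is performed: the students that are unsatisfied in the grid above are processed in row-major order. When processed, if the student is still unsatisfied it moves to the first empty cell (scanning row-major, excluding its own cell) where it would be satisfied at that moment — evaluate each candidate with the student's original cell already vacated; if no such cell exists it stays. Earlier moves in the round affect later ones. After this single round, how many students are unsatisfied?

2

Initially unsatisfied (in order): (2,1), (3,1), (3,2).
  (2,1): no empty cell satisfies it; stays.
  (3,1): no empty cell satisfies it; stays.
  (3,2) → (3,3).
Resulting grid:
. S S
N S S
N . S
Unsatisfied now: (2,1), (2,2).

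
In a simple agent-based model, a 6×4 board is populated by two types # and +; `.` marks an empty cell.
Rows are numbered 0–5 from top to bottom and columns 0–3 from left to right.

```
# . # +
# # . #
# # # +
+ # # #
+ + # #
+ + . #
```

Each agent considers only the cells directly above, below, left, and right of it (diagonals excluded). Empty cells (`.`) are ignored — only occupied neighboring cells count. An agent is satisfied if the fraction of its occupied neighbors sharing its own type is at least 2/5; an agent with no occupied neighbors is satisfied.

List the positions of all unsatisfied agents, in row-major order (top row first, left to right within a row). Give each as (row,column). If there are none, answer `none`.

(0,2), (0,3), (1,3), (2,3), (3,0)

(0,0)# 1/1 satisfied
(0,2)# 0/1 not
(0,3)+ 0/2 not
(1,0)# 3/3 satisfied
(1,1)# 2/2 satisfied
(1,3)# 0/2 not
(2,0)# 2/3 satisfied
(2,1)# 4/4 satisfied
(2,2)# 2/3 satisfied
(2,3)+ 0/3 not
(3,0)+ 1/3 not
(3,1)# 2/4 satisfied
(3,2)# 4/4 satisfied
(3,3)# 2/3 satisfied
(4,0)+ 3/3 satisfied
(4,1)+ 2/4 satisfied
(4,2)# 2/3 satisfied
(4,3)# 3/3 satisfied
(5,0)+ 2/2 satisfied
(5,1)+ 2/2 satisfied
(5,3)# 1/1 satisfied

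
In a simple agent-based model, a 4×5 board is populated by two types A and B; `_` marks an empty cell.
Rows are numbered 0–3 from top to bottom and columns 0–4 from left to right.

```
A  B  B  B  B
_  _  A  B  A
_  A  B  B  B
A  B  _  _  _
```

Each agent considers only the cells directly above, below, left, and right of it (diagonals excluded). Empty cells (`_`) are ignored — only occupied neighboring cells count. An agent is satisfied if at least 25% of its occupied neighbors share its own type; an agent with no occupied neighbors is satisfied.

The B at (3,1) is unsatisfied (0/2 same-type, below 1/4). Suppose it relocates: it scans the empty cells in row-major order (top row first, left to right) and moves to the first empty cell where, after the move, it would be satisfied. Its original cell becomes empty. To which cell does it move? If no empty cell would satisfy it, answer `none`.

Vacating (3,1). Empty cells in order:
  (1,0): 0/1 same-type → still unsatisfied.
  (1,1): 1/3 same-type → satisfied — stop here.

(1,1)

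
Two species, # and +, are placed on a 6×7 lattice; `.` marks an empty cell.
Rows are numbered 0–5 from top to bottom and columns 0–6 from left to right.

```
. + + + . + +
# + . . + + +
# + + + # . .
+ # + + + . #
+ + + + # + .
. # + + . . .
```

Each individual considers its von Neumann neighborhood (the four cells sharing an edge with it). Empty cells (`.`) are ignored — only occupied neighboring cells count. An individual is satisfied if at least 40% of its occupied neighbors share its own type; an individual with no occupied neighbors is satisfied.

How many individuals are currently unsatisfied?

8

(0,1)+ 2/2 ✓
(0,2)+ 2/2 ✓
(0,3)+ 1/1 ✓
(0,5)+ 2/2 ✓
(0,6)+ 2/2 ✓
(1,0)# 1/2 ✓
(1,1)+ 2/3 ✓
(1,4)+ 1/2 ✓
(1,5)+ 3/3 ✓
(1,6)+ 2/2 ✓
(2,0)# 1/3 ✗
(2,1)+ 2/4 ✓
(2,2)+ 3/3 ✓
(2,3)+ 2/3 ✓
(2,4)# 0/3 ✗
(3,0)+ 1/3 ✗
(3,1)# 0/4 ✗
(3,2)+ 3/4 ✓
(3,3)+ 4/4 ✓
(3,4)+ 1/3 ✗
(3,6)# 0/0 ✓
(4,0)+ 2/2 ✓
(4,1)+ 2/4 ✓
(4,2)+ 4/4 ✓
(4,3)+ 3/4 ✓
(4,4)# 0/3 ✗
(4,5)+ 0/1 ✗
(5,1)# 0/2 ✗
(5,2)+ 2/3 ✓
(5,3)+ 2/2 ✓
Unsatisfied: (2,0), (2,4), (3,0), (3,1), (3,4), (4,4), (4,5), (5,1) — 8 in total.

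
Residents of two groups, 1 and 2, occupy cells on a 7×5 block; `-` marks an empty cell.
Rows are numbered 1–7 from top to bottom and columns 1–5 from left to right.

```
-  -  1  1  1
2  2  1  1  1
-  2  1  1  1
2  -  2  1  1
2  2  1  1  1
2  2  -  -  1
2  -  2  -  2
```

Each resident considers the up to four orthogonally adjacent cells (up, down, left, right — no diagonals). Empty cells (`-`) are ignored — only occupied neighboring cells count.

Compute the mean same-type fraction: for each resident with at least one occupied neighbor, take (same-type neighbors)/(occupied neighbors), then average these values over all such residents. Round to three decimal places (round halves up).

0.795

(1,3)1 2/2
(1,4)1 3/3
(1,5)1 2/2
(2,1)2 1/1
(2,2)2 2/3
(2,3)1 3/4
(2,4)1 4/4
(2,5)1 3/3
(3,2)2 1/2
(3,3)1 2/4
(3,4)1 4/4
(3,5)1 3/3
(4,1)2 1/1
(4,3)2 0/3
(4,4)1 3/4
(4,5)1 3/3
(5,1)2 3/3
(5,2)2 2/3
(5,3)1 1/3
(5,4)1 3/3
(5,5)1 3/3
(6,1)2 3/3
(6,2)2 2/2
(6,5)1 1/2
(7,1)2 1/1
(7,3)2 — no occupied neighbors
(7,5)2 0/1
Sum over 26 residents: 2/2 + 3/3 + 2/2 + 1/1 + 2/3 + 3/4 + 4/4 + 3/3 + 1/2 + 2/4 + 4/4 + 3/3 + 1/1 + 0/3 + 3/4 + 3/3 + 3/3 + 2/3 + 1/3 + 3/3 + 3/3 + 3/3 + 2/2 + 1/2 + 1/1 + 0/1 = 62/3; mean = 62/3 ÷ 26 = 31/39 = 0.794871… → 0.795.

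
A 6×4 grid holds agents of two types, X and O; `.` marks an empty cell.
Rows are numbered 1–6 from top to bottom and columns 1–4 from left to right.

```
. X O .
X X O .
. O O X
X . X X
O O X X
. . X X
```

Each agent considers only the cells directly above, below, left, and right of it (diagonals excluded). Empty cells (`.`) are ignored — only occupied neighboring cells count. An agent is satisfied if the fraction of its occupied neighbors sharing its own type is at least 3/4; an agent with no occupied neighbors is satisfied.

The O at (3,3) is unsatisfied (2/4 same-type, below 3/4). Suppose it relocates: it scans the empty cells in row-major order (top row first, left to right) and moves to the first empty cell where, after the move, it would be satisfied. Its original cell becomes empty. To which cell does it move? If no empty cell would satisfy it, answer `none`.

(1,4)

Vacating (3,3). Empty cells in order:
  (1,1): 0/2 same-type → still unsatisfied.
  (1,4): 1/1 same-type → satisfied — stop here.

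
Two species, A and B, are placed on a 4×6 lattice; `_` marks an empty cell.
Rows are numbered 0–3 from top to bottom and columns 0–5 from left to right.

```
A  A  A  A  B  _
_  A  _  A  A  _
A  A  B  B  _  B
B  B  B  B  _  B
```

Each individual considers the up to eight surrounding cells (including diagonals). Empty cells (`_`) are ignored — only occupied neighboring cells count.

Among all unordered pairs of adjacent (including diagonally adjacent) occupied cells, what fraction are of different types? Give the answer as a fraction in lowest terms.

14/37

Scan each occupied cell's neighbors to the right and below (and the two forward diagonals) so each pair is counted once.
From row 0: 3 unlike of 12 pairs (running 3/12).
From row 1: 5 unlike of 8 pairs (running 8/20).
From row 2: 6 unlike of 14 pairs (running 14/34).
From row 3: 0 unlike of 3 pairs (running 14/37).
Total adjacent occupied pairs: 37; unlike-type pairs: 14.
14/37 is already in lowest terms.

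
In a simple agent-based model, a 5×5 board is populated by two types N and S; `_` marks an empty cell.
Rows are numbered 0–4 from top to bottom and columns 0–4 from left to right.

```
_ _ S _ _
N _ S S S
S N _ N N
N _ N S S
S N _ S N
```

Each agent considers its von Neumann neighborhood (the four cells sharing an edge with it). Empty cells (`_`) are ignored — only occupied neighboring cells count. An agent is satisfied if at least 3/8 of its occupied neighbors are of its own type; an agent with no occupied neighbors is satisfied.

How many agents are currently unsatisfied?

11

Row 0: (0,2)S 1/1 ✓
Row 1: (1,0)N 0/1 ✗ · (1,2)S 2/2 ✓ · (1,3)S 2/3 ✓ · (1,4)S 1/2 ✓
Row 2: (2,0)S 0/3 ✗ · (2,1)N 0/1 ✗ · (2,3)N 1/3 ✗ · (2,4)N 1/3 ✗
Row 3: (3,0)N 0/2 ✗ · (3,2)N 0/1 ✗ · (3,3)S 2/4 ✓ · (3,4)S 1/3 ✗
Row 4: (4,0)S 0/2 ✗ · (4,1)N 0/1 ✗ · (4,3)S 1/2 ✓ · (4,4)N 0/2 ✗
Unsatisfied: (1,0), (2,0), (2,1), (2,3), (2,4), (3,0), (3,2), (3,4), (4,0), (4,1), (4,4) — 11 in total.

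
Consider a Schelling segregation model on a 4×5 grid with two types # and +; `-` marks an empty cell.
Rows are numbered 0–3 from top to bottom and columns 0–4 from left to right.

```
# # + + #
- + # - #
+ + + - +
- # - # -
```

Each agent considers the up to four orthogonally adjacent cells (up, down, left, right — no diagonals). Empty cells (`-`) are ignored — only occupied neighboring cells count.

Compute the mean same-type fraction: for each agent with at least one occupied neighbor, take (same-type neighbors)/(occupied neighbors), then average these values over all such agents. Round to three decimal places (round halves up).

Row 0: (0,0)# 1/1 · (0,1)# 1/3 · (0,2)+ 1/3 · (0,3)+ 1/2 · (0,4)# 1/2
Row 1: (1,1)+ 1/3 · (1,2)# 0/3 · (1,4)# 1/2
Row 2: (2,0)+ 1/1 · (2,1)+ 3/4 · (2,2)+ 1/2 · (2,4)+ 0/1
Row 3: (3,1)# 0/1 · (3,3)# — no occupied neighbors
Sum over 13 agents: 1/1 + 1/3 + 1/3 + 1/2 + 1/2 + 1/3 + 0/3 + 1/2 + 1/1 + 3/4 + 1/2 + 0/1 + 0/1 = 23/4; mean = 23/4 ÷ 13 = 23/52 = 0.442307… → 0.442.

0.442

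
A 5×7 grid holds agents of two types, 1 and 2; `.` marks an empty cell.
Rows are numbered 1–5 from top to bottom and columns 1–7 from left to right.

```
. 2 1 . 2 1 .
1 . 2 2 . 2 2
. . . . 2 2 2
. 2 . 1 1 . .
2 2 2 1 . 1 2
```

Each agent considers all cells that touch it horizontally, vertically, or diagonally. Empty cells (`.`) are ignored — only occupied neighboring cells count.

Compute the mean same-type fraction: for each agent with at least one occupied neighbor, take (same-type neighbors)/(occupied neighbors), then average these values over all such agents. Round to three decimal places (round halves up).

Row 1: (1,2)2 1/3 · (1,3)1 0/3 · (1,5)2 2/3 · (1,6)1 0/3
Row 2: (2,1)1 0/1 · (2,3)2 2/3 · (2,4)2 3/4 · (2,6)2 5/6 · (2,7)2 3/4
Row 3: (3,5)2 3/5 · (3,6)2 4/5 · (3,7)2 3/3
Row 4: (4,2)2 3/3 · (4,4)1 2/4 · (4,5)1 3/5
Row 5: (5,1)2 2/2 · (5,2)2 3/3 · (5,3)2 2/4 · (5,4)1 2/3 · (5,6)1 1/2 · (5,7)2 0/1
Sum over 21 agents: 1/3 + 0/3 + 2/3 + 0/3 + 0/1 + 2/3 + 3/4 + 5/6 + 3/4 + 3/5 + 4/5 + 3/3 + 3/3 + 2/4 + 3/5 + 2/2 + 3/3 + 2/4 + 2/3 + 1/2 + 0/1 = 73/6; mean = 73/6 ÷ 21 = 73/126 = 0.579365… → 0.579.

0.579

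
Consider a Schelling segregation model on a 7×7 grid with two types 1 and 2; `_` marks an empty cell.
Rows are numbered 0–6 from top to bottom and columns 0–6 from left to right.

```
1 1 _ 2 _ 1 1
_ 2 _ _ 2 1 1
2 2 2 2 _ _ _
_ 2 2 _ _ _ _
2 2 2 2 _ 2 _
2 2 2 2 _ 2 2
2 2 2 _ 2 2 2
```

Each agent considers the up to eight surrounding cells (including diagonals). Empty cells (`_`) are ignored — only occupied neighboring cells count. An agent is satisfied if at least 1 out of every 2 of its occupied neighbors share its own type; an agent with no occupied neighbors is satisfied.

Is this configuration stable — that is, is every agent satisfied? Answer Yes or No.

Row 0: (0,0)1 1/2 ok · (0,1)1 1/2 ok · (0,3)2 1/1 ok · (0,5)1 3/4 ok · (0,6)1 3/3 ok
Row 1: (1,1)2 3/5 ok · (1,4)2 2/4 ok · (1,5)1 3/4 ok · (1,6)1 3/3 ok
Row 2: (2,0)2 3/3 ok · (2,1)2 5/5 ok · (2,2)2 5/5 ok · (2,3)2 3/3 ok
Row 3: (3,1)2 7/7 ok · (3,2)2 7/7 ok
Row 4: (4,0)2 4/4 ok · (4,1)2 7/7 ok · (4,2)2 7/7 ok · (4,3)2 4/4 ok · (4,5)2 2/2 ok
Row 5: (5,0)2 5/5 ok · (5,1)2 8/8 ok · (5,2)2 7/7 ok · (5,3)2 5/5 ok · (5,5)2 5/5 ok · (5,6)2 4/4 ok
Row 6: (6,0)2 3/3 ok · (6,1)2 5/5 ok · (6,2)2 4/4 ok · (6,4)2 3/3 ok · (6,5)2 4/4 ok · (6,6)2 3/3 ok
All meet the threshold, so the configuration is stable.

Yes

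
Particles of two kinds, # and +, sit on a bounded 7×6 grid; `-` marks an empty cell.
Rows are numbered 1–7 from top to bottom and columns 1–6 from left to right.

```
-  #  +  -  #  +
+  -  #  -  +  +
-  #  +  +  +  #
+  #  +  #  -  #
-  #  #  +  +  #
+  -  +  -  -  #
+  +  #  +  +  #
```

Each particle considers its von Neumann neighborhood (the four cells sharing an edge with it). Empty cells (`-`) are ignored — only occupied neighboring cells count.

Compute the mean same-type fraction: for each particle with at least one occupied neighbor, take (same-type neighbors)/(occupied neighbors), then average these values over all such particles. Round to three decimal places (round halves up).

0.452

(1,2)# 0/1
(1,3)+ 0/2
(1,5)# 0/2
(1,6)+ 1/2
(2,1)+ — no occupied neighbors
(2,3)# 0/2
(2,5)+ 2/3
(2,6)+ 2/3
(3,2)# 1/2
(3,3)+ 2/4
(3,4)+ 2/3
(3,5)+ 2/3
(3,6)# 1/3
(4,1)+ 0/1
(4,2)# 2/4
(4,3)+ 1/4
(4,4)# 0/3
(4,6)# 2/2
(5,2)# 2/2
(5,3)# 1/4
(5,4)+ 1/3
(5,5)+ 1/2
(5,6)# 2/3
(6,1)+ 1/1
(6,3)+ 0/2
(6,6)# 2/2
(7,1)+ 2/2
(7,2)+ 1/2
(7,3)# 0/3
(7,4)+ 1/2
(7,5)+ 1/2
(7,6)# 1/2
Sum over 31 particles: 0/1 + 0/2 + 0/2 + 1/2 + 0/2 + 2/3 + 2/3 + 1/2 + 2/4 + 2/3 + 2/3 + 1/3 + 0/1 + 2/4 + 1/4 + 0/3 + 2/2 + 2/2 + 1/4 + 1/3 + 1/2 + 2/3 + 1/1 + 0/2 + 2/2 + 2/2 + 1/2 + 0/3 + 1/2 + 1/2 + 1/2 = 14; mean = 14 ÷ 31 = 14/31 = 0.451612… → 0.452.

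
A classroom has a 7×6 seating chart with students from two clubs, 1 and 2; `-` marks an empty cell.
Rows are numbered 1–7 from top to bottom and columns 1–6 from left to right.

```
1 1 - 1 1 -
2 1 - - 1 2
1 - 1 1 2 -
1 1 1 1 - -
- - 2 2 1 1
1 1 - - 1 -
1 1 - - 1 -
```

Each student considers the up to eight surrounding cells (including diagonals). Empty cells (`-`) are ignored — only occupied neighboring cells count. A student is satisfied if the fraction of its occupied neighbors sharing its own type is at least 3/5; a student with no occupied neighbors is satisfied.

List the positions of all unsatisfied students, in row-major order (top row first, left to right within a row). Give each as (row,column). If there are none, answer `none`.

(2,1), (2,6), (3,5), (4,4), (5,3), (5,4)

(1,1)1 2/3 ok
(1,2)1 2/3 ok
(1,4)1 2/2 ok
(1,5)1 2/3 ok
(2,1)2 0/4 unhappy
(2,2)1 4/5 ok
(2,5)1 3/5 ok
(2,6)2 1/3 unhappy
(3,1)1 3/4 ok
(3,3)1 5/5 ok
(3,4)1 4/5 ok
(3,5)2 1/4 unhappy
(4,1)1 2/2 ok
(4,2)1 4/5 ok
(4,3)1 4/6 ok
(4,4)1 4/7 unhappy
(5,3)2 1/5 unhappy
(5,4)2 1/5 unhappy
(5,5)1 3/4 ok
(5,6)1 2/2 ok
(6,1)1 3/3 ok
(6,2)1 3/4 ok
(6,5)1 3/4 ok
(7,1)1 3/3 ok
(7,2)1 3/3 ok
(7,5)1 1/1 ok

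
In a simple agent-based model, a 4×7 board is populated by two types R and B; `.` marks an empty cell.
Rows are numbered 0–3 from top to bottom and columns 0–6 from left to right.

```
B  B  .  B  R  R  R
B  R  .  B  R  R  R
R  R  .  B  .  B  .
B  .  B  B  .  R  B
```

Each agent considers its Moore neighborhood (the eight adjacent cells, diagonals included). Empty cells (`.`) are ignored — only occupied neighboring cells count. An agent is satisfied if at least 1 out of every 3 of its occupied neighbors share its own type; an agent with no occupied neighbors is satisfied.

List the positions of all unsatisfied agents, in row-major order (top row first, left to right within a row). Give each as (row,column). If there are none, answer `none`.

(0,0)B 2/3 satisfied
(0,1)B 2/3 satisfied
(0,3)B 1/3 satisfied
(0,4)R 3/5 satisfied
(0,5)R 5/5 satisfied
(0,6)R 3/3 satisfied
(1,0)B 2/5 satisfied
(1,1)R 2/5 satisfied
(1,3)B 2/4 satisfied
(1,4)R 3/7 satisfied
(1,5)R 5/6 satisfied
(1,6)R 3/4 satisfied
(2,0)R 2/4 satisfied
(2,1)R 2/5 satisfied
(2,3)B 3/4 satisfied
(2,5)B 1/5 not
(3,0)B 0/2 not
(3,2)B 2/3 satisfied
(3,3)B 2/2 satisfied
(3,5)R 0/2 not
(3,6)B 1/2 satisfied

(2,5), (3,0), (3,5)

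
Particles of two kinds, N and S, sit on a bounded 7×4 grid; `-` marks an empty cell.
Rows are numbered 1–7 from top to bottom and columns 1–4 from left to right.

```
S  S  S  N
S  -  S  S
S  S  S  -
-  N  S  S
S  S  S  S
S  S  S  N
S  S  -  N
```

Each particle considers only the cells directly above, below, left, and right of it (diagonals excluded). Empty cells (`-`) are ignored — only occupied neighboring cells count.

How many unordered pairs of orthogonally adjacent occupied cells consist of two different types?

7

Scan each occupied cell's neighbors to the right and below so each pair is counted once.
Row 1: S(1,1)–S(1,2)= S(1,1)–S(2,1)= S(1,2)–S(1,3)= S(1,3)–N(1,4)≠ S(1,3)–S(2,3)= N(1,4)–S(2,4)≠  → 2/6 unlike.
Row 2: S(2,1)–S(3,1)= S(2,3)–S(2,4)= S(2,3)–S(3,3)=  → 0/3 unlike.
Row 3: S(3,1)–S(3,2)= S(3,2)–S(3,3)= S(3,2)–N(4,2)≠ S(3,3)–S(4,3)=  → 1/4 unlike.
Row 4: N(4,2)–S(4,3)≠ N(4,2)–S(5,2)≠ S(4,3)–S(4,4)= S(4,3)–S(5,3)= S(4,4)–S(5,4)=  → 2/5 unlike.
Row 5: S(5,1)–S(5,2)= S(5,1)–S(6,1)= S(5,2)–S(5,3)= S(5,2)–S(6,2)= S(5,3)–S(5,4)= S(5,3)–S(6,3)= S(5,4)–N(6,4)≠  → 1/7 unlike.
Row 6: S(6,1)–S(6,2)= S(6,1)–S(7,1)= S(6,2)–S(6,3)= S(6,2)–S(7,2)= S(6,3)–N(6,4)≠ N(6,4)–N(7,4)=  → 1/6 unlike.
Row 7: S(7,1)–S(7,2)=  → 0/1 unlike.
Total adjacent occupied pairs: 32; unlike-type pairs: 7.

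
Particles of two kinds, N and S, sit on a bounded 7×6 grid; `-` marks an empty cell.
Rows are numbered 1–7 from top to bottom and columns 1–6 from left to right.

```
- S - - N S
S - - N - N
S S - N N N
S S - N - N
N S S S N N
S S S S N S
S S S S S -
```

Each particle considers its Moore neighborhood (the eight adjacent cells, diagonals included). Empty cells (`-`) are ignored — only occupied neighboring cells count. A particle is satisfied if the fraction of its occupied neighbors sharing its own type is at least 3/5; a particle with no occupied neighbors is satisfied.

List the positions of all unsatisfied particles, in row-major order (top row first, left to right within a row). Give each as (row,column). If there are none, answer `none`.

(1,6), (5,1), (5,4), (5,5), (6,5), (6,6)

(1,2)S 1/1 ✓
(1,5)N 2/3 ✓
(1,6)S 0/2 ✗
(2,1)S 3/3 ✓
(2,4)N 3/3 ✓
(2,6)N 3/4 ✓
(3,1)S 4/4 ✓
(3,2)S 4/4 ✓
(3,4)N 3/3 ✓
(3,5)N 6/6 ✓
(3,6)N 3/3 ✓
(4,1)S 4/5 ✓
(4,2)S 5/6 ✓
(4,4)N 3/5 ✓
(4,6)N 4/4 ✓
(5,1)N 0/5 ✗
(5,2)S 6/7 ✓
(5,3)S 6/7 ✓
(5,4)S 3/6 ✗
(5,5)N 4/7 ✗
(5,6)N 3/4 ✓
(6,1)S 4/5 ✓
(6,2)S 7/8 ✓
(6,3)S 8/8 ✓
(6,4)S 6/8 ✓
(6,5)N 2/7 ✗
(6,6)S 1/4 ✗
(7,1)S 3/3 ✓
(7,2)S 5/5 ✓
(7,3)S 5/5 ✓
(7,4)S 4/5 ✓
(7,5)S 3/4 ✓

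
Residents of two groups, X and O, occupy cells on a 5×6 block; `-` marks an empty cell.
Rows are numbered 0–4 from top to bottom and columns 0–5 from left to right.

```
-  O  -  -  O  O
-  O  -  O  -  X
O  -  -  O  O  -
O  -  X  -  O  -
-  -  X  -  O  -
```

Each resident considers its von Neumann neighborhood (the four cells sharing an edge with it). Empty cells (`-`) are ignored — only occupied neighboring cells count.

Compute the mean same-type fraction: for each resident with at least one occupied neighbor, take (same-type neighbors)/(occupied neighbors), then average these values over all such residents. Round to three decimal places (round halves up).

Row 0: (0,1)O 1/1 · (0,4)O 1/1 · (0,5)O 1/2
Row 1: (1,1)O 1/1 · (1,3)O 1/1 · (1,5)X 0/1
Row 2: (2,0)O 1/1 · (2,3)O 2/2 · (2,4)O 2/2
Row 3: (3,0)O 1/1 · (3,2)X 1/1 · (3,4)O 2/2
Row 4: (4,2)X 1/1 · (4,4)O 1/1
Sum over 14 residents: 1/1 + 1/1 + 1/2 + 1/1 + 1/1 + 0/1 + 1/1 + 2/2 + 2/2 + 1/1 + 1/1 + 2/2 + 1/1 + 1/1 = 25/2; mean = 25/2 ÷ 14 = 25/28 = 0.892857… → 0.893.

0.893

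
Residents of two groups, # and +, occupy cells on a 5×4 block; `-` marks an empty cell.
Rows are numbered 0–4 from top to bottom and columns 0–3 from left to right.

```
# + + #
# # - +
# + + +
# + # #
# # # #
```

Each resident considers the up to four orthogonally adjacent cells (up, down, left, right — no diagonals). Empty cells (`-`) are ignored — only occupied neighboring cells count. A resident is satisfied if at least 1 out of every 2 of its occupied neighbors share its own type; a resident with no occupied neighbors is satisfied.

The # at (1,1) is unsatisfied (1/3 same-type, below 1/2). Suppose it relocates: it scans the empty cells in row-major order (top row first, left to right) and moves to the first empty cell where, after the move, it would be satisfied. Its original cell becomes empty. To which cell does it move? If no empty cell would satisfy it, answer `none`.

none

Vacating (1,1). Empty cells in order:
  (1,2): 0/3 same-type → still unsatisfied.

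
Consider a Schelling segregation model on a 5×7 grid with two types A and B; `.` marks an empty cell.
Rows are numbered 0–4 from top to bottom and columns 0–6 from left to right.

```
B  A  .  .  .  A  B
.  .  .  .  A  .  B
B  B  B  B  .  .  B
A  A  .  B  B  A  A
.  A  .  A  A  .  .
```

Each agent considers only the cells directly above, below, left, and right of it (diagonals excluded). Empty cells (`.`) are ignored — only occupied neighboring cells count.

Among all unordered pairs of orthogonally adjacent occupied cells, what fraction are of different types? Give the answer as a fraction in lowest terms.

Scan each occupied cell's neighbors to the right and below so each pair is counted once.
Row 0: B(0,0)–A(0,1)≠ A(0,5)–B(0,6)≠ B(0,6)–B(1,6)=  → 2/3 unlike.
Row 1: B(1,6)–B(2,6)=  → 0/1 unlike.
Row 2: B(2,0)–B(2,1)= B(2,0)–A(3,0)≠ B(2,1)–B(2,2)= B(2,1)–A(3,1)≠ B(2,2)–B(2,3)= B(2,3)–B(3,3)= B(2,6)–A(3,6)≠  → 3/7 unlike.
Row 3: A(3,0)–A(3,1)= A(3,1)–A(4,1)= B(3,3)–B(3,4)= B(3,3)–A(4,3)≠ B(3,4)–A(3,5)≠ B(3,4)–A(4,4)≠ A(3,5)–A(3,6)=  → 3/7 unlike.
Row 4: A(4,3)–A(4,4)=  → 0/1 unlike.
Total adjacent occupied pairs: 19; unlike-type pairs: 8.
8/19 is already in lowest terms.

8/19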